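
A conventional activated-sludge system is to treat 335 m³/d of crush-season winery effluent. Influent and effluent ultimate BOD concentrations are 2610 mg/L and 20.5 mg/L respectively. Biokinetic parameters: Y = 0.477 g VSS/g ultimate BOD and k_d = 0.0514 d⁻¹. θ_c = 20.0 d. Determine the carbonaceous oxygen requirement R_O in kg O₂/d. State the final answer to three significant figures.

R_O ≈ 578 kg O₂/d

Correct the yield for decay: Y_obs = Y/(1 + k_d θ_c) = 0.477 / (1 + 0.0514 × 20.0) = 0.477 / 2.028 = 0.2352.
ΔS = 2610 − 20.5 = 2590 mg/L, so the substrate removal rate is 335 × 2590/1000 = 867.5 kg ultimate BOD/d.
Net sludge production P_X = 0.2352 × 867.5 = 204.0 kg VSS/d.
Carbonaceous O₂ demand = substrate oxidised − cell-mass equivalent = 867.5 − 1.42 × 204.0 = 577.7 kg O₂/d.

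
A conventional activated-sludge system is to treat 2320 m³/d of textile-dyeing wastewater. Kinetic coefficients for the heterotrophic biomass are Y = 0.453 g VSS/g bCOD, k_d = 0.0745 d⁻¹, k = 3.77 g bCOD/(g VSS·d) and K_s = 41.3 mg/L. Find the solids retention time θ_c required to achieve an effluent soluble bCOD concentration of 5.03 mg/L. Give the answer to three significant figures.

θ_c ≈ 9.02 d

From 1/θ_c = Y·k·S/(K_s + S) − k_d: Y·k·S/(K_s+S) = 0.453 × 3.77 × 5.03 / (41.3 + 5.03) = 0.1854 d⁻¹.
θ_c = 1/(μ − k_d) = 1/(0.1854 − 0.0745) = 1/0.1109 = 9.016 d.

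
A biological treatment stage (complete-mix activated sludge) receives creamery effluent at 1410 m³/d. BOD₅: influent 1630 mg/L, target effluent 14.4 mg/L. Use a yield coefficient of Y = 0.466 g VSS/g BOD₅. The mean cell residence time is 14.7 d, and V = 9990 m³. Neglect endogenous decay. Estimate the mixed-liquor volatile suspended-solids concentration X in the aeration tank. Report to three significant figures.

From V·X = Y·Q·(S₀ − S)·θ_c (decay neglected): X = 0.466 × 1410 × (1630 − 14.4) × 14.7 / 9990 = 1562 mg/L.

X ≈ 1560 mg/L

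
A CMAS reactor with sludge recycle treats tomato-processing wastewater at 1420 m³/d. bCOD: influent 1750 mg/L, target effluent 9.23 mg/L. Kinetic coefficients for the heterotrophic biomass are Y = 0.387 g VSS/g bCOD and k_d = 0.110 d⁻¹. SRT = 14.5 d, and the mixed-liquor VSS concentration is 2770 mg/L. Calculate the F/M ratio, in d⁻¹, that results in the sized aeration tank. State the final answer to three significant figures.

From the SRT design equation V = Y Q (S₀−S) θ_c / [X (1 + k_d θ_c)] = 0.387 × 1420 × (1750 − 9.23) × 14.5 / [2770 × (1 + 0.110 × 14.5)] = 1.39×10^7 / 7188 = 1930 m³.
F/M = Q·S₀ / (V·X) = 1420 × 1750 / (1930 × 2770) = 0.4649 g bCOD·(g VSS·d)⁻¹.

F/M ≈ 0.465 d⁻¹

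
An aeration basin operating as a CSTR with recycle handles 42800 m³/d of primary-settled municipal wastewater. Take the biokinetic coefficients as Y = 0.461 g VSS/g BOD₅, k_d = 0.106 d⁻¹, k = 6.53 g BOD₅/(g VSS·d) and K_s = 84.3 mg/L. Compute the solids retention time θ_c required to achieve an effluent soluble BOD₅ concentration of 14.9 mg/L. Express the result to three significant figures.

At the target effluent, Y k S/(K_s+S) = 0.461×6.53×14.9/99.20 = 0.4522 d⁻¹.
Then 1/θ_c = μ − k_d = 0.4522 − 0.106 = 0.3462 d⁻¹, giving θ_c = 2.889 d.

θ_c ≈ 2.89 d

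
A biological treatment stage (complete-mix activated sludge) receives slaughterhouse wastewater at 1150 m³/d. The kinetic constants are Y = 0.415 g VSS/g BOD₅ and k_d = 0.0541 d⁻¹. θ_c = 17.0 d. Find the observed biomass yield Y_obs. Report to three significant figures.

The observed yield is Y_obs = Y/(1 + k_d·θ_c) = 0.415 / (1 + 0.0541 × 17.0) = 0.415 / 1.920 = 0.2162 g VSS per g BOD₅ removed.

Y_obs ≈ 0.216 g VSS/g BOD₅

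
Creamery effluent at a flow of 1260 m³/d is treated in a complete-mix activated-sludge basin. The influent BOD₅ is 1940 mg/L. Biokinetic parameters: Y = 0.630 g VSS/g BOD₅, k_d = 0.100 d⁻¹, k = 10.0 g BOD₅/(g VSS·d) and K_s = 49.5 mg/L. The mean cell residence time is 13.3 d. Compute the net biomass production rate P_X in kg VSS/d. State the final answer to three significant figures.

P_X ≈ 660 kg VSS/d

From the Monod/SRT balance for a CMAS, S = K_s·(1+k_d θ_c)/[θ_c·(Y k − k_d) − 1] = 49.5 × (1 + 0.100 × 13.3) / [13.3 × (0.630 × 10.0 − 0.100) − 1] = 115.3 / 81.46 = 1.416 mg/L.
Correct the yield for decay: Y_obs = Y/(1 + k_d θ_c) = 0.630 / (1 + 0.100 × 13.3) = 0.630 / 2.330 = 0.2704.
Substrate removed = Q·(S₀ − S) = 1260 m³/d × (1940 − 1.42) g/m³ = 2.44×10^6 g/d = 2443 kg/d.
So the net sludge growth is P_X = 0.2704 × 2443 = 660.4 kg VSS/d.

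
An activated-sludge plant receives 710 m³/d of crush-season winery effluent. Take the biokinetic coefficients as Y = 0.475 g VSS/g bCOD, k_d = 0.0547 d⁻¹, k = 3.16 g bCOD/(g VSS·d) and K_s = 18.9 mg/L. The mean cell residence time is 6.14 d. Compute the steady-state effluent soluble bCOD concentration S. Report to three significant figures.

S ≈ 3.20 mg/L

From the Monod/SRT balance for a CMAS, S = K_s·(1+k_d θ_c)/[θ_c·(Y k − k_d) − 1] = 18.9 × (1 + 0.0547 × 6.14) / [6.14 × (0.475 × 3.16 − 0.0547) − 1] = 25.25 / 7.880 = 3.204 mg/L.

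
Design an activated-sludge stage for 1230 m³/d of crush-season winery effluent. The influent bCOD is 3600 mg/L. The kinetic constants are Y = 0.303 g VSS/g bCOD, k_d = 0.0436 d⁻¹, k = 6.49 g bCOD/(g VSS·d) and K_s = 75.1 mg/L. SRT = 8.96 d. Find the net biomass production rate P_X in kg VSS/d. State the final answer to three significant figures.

Effluent substrate depends only on kinetics and SRT: S = K_s(1 + k_d θ_c) / [θ_c(Yk − k_d) − 1] = 75.1 × (1 + 0.0436 × 8.96) / [8.96 × (0.303 × 6.49 − 0.0436) − 1] = 104.4 / 16.23 = 6.435 mg/L.
Observed yield with endogenous decay: Y_obs = Y / (1 + k_d·θ_c) = 0.303 / (1 + 0.0436 × 8.96) = 0.303 / 1.391 = 0.2179 g VSS/g bCOD.
ΔS = 3600 − 6.44 = 3594 mg/L, so the substrate removal rate is 1230 × 3594/1000 = 4420 kg bCOD/d.
P_X = Y_obs · Q(S₀ − S) = 0.2179 × 4420 = 963.1 kg VSS/d.

P_X ≈ 963 kg VSS/d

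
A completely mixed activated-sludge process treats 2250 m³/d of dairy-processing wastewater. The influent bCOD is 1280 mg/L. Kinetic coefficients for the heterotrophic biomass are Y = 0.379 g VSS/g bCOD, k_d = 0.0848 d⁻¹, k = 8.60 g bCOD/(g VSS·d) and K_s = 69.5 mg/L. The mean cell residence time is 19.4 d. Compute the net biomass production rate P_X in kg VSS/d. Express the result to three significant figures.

From the Monod/SRT balance for a CMAS, S = K_s·(1+k_d θ_c)/[θ_c·(Y k − k_d) − 1] = 69.5 × (1 + 0.0848 × 19.4) / [19.4 × (0.379 × 8.60 − 0.0848) − 1] = 183.8 / 60.59 = 3.034 mg/L.
Observed yield with endogenous decay: Y_obs = Y / (1 + k_d·θ_c) = 0.379 / (1 + 0.0848 × 19.4) = 0.379 / 2.645 = 0.1433 g VSS/g bCOD.
Substrate removed = Q·(S₀ − S) = 2250 m³/d × (1280 − 3.03) g/m³ = 2.87×10^6 g/d = 2873 kg/d.
Biomass produced: P_X = Y_obs·Q·ΔS = 0.1433 × 2873 ≈ 411.7 kg VSS/d.

P_X ≈ 412 kg VSS/d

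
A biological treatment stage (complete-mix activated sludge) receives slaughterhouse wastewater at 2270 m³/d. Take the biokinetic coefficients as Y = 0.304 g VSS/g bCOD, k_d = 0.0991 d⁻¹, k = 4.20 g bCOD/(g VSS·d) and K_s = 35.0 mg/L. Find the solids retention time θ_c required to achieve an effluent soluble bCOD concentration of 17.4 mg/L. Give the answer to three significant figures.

At the target effluent, Y k S/(K_s+S) = 0.304×4.20×17.4/52.40 = 0.4240 d⁻¹.
1/θ_c = 0.4240 − 0.0991 = 0.3249 d⁻¹, so θ_c = 3.078 d.

θ_c ≈ 3.08 d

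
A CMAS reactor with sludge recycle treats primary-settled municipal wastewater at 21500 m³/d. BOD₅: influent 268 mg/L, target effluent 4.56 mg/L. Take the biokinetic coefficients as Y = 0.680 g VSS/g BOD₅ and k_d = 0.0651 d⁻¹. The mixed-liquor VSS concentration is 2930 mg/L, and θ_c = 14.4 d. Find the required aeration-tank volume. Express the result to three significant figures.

Steady-state biomass mass balance: V·X·(1 + k_d·θ_c) = Y·Q·(S₀ − S)·θ_c, so V = 0.680 × 21500 × (268 − 4.56) × 14.4 / [2930 × (1 + 0.0651 × 14.4)] = 5.55×10^7 / 5677 = 9770 m³.

V ≈ 9770 m³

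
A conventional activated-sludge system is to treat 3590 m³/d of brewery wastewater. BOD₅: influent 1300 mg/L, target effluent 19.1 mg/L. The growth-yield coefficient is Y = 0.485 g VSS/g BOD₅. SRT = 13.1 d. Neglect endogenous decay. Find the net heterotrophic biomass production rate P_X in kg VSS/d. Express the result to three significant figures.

Since k_d ≈ 0, Y_obs = Y = 0.485 g VSS/g BOD₅.
Q·(S₀ − S) = 3590 × (1300 − 19.1) × 10⁻³ = 4598 kg/d removed.
P_X = Y_obs · Q(S₀ − S) = 0.4850 × 4598 = 2230 kg VSS/d.

P_X ≈ 2230 kg VSS/d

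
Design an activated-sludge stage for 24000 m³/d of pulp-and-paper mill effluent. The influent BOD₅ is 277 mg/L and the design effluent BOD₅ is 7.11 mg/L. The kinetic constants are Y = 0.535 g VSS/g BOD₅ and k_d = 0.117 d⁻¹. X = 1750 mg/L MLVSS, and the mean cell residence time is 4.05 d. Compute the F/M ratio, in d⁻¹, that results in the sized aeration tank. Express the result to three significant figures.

F/M ≈ 0.698 d⁻¹

Rearranging the biomass balance for a CMAS with decay, V = Y·Q·ΔS·θ_c / [X·(1+k_d θ_c)] = 0.535 × 24000 × (277 − 7.11) × 4.05 / [1750 × (1 + 0.117 × 4.05)] = 1.4×10^7 / 2579 = 5441 m³.
Food-to-microorganism ratio F/M = Q S₀ / (V X) = 24000 × 277 / (5441 × 1750) = 0.6981 d⁻¹.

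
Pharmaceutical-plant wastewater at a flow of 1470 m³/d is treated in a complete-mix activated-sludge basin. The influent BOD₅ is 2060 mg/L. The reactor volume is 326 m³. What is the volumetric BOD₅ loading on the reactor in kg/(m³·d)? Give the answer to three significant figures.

L_v ≈ 9.29 kg BOD₅/(m³·d)

Applied BOD₅ load per unit volume = Q·S₀/V = (1470 × 2060/1000)/326.0 = 9.289 kg BOD₅·m⁻³·d⁻¹.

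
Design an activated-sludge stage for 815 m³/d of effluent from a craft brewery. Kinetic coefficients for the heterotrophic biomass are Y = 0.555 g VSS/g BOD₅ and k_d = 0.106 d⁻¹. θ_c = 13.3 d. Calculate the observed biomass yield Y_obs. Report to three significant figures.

Correct the yield for decay: Y_obs = Y/(1 + k_d θ_c) = 0.555 / (1 + 0.106 × 13.3) = 0.555 / 2.410 = 0.2303.

Y_obs ≈ 0.230 g VSS/g BOD₅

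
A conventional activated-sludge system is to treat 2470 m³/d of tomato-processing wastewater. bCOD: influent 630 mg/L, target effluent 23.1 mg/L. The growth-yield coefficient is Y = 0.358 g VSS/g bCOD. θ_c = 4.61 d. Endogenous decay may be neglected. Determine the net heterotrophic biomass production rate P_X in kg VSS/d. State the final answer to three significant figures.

No decay correction is needed, so Y_obs = Y = 0.358.
Q·(S₀ − S) = 2470 × (630 − 23.1) × 10⁻³ = 1499 kg/d removed.
Biomass produced: P_X = Y_obs·Q·ΔS = 0.3580 × 1499 ≈ 536.7 kg VSS/d.

P_X ≈ 537 kg VSS/d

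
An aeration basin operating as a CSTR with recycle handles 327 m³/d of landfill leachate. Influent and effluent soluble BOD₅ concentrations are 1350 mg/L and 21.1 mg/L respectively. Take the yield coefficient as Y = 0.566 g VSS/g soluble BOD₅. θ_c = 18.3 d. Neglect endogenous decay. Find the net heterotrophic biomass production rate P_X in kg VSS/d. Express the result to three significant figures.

P_X ≈ 246 kg VSS/d

No decay correction is needed, so Y_obs = Y = 0.566.
ΔS = 1350 − 21.1 = 1329 mg/L, so the substrate removal rate is 327 × 1329/1000 = 434.6 kg soluble BOD₅/d.
Net biomass production P_X = Y_obs × Q·(S₀ − S) = 0.5660 × 434.6 = 246.0 kg VSS/d.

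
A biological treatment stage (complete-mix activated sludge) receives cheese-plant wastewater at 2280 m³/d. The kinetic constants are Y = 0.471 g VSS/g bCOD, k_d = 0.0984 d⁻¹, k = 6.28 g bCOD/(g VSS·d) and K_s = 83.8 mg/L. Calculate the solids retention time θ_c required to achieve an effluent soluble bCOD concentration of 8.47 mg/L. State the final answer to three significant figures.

θ_c ≈ 5.78 d

At the target effluent, Y k S/(K_s+S) = 0.471×6.28×8.47/92.27 = 0.2715 d⁻¹.
1/θ_c = 0.2715 − 0.0984 = 0.1731 d⁻¹, so θ_c = 5.776 d.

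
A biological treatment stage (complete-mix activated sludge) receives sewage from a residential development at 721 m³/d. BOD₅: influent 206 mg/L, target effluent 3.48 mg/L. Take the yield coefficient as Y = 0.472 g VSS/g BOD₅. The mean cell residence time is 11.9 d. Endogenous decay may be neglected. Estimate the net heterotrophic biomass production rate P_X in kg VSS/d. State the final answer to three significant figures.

No decay correction is needed, so Y_obs = Y = 0.472.
Q·(S₀ − S) = 721 × (206 − 3.48) × 10⁻³ = 146.0 kg/d removed.
So the net sludge growth is P_X = 0.4720 × 146.0 = 68.92 kg VSS/d.

P_X ≈ 68.9 kg VSS/d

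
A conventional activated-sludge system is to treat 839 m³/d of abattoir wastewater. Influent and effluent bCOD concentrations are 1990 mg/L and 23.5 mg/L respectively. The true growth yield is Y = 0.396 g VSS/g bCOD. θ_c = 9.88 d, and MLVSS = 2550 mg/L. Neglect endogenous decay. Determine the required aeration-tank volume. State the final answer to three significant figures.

With k_d = 0 the design equation reduces to V = Y Q (S₀−S) θ_c / X = 0.396 × 839 × (1990 − 23.5) × 9.88 / 2550 = 2531 m³.

V ≈ 2530 m³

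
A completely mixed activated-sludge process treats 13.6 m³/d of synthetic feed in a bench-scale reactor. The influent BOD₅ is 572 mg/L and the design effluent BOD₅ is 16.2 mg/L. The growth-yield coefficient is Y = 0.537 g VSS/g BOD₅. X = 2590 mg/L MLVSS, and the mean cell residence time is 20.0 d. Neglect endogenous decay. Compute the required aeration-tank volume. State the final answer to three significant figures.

Biomass mass balance (decay neglected): V·X = Y·Q·(S₀ − S)·θ_c, so V = 0.537 × 13.6 × (572 − 16.2) × 20.0 / 2590 = 31.34 m³.

V ≈ 31.3 m³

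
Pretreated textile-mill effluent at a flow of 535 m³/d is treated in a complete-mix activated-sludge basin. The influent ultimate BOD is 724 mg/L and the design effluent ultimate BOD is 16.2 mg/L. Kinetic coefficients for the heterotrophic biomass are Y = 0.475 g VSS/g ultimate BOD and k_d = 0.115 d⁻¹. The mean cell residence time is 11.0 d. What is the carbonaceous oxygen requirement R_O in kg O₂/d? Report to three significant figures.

R_O ≈ 266 kg O₂/d

Correct the yield for decay: Y_obs = Y/(1 + k_d θ_c) = 0.475 / (1 + 0.115 × 11.0) = 0.475 / 2.265 = 0.2097.
Q·(S₀ − S) = 535 × (724 − 16.2) × 10⁻³ = 378.7 kg/d removed.
Net sludge production P_X = 0.2097 × 378.7 = 79.41 kg VSS/d.
R_O = Q·(S₀ − S) − 1.42·P_X = 378.7 − 1.42 × 79.41 = 265.9 kg O₂/d.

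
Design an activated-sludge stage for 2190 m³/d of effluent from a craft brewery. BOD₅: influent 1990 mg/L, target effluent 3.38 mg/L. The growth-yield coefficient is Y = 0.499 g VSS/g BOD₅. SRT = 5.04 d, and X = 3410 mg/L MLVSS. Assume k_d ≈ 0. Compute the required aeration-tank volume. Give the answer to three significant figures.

V·X = Y·Q·ΔS·θ_c gives V = 0.499 × 2190 × (1990 − 3.38) × 5.04 / 3410 = 3209 m³.

V ≈ 3210 m³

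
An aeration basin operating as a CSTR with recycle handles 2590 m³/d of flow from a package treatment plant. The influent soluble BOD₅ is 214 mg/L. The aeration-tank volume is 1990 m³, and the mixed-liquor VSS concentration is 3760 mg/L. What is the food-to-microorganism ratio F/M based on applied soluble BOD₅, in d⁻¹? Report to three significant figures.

F/M ≈ 0.0741 d⁻¹

F/M = applied load / biomass = Q·S₀/(V·X) = 2590 × 214 / (1990 × 3760) = 0.07408 d⁻¹.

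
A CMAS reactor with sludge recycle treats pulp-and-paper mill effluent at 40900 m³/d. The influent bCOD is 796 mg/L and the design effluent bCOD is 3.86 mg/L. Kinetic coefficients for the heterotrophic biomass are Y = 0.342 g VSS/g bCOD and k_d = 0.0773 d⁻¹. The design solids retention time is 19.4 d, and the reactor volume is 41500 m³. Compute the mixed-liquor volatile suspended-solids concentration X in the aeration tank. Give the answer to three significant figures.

From V·X·(1 + k_d·θ_c) = Y·Q·(S₀ − S)·θ_c: X = 0.342 × 40900 × (796 − 3.86) × 19.4 / [41500 × (1 + 0.0773 × 19.4)] = 2072 mg/L.

X ≈ 2070 mg/L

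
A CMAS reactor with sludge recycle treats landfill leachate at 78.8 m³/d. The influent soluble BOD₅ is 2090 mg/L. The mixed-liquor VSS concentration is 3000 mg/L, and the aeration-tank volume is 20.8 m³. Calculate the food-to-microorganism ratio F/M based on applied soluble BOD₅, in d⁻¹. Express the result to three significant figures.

F/M ≈ 2.64 d⁻¹

F/M = Q·S₀ / (V·X) = 78.8 × 2090 / (20.80 × 3000) = 2.639 g soluble BOD₅·(g VSS·d)⁻¹.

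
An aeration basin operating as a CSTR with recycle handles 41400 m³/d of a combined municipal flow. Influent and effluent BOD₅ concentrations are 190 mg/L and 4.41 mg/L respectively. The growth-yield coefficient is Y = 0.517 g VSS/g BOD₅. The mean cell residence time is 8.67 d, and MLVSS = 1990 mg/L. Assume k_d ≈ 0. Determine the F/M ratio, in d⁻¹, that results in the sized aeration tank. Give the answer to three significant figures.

F/M ≈ 0.228 d⁻¹

Biomass mass balance (decay neglected): V·X = Y·Q·(S₀ − S)·θ_c, so V = 0.517 × 41400 × (190 − 4.41) × 8.67 / 1990 = 17307 m³.
F/M = applied load / biomass = Q·S₀/(V·X) = 41400 × 190 / (17307 × 1990) = 0.2284 d⁻¹.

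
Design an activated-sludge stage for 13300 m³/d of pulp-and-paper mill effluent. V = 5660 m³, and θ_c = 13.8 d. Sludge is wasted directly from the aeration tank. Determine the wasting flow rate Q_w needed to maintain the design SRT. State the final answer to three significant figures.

Q_w ≈ 410 m³/d

With mixed-liquor wasting, θ_c = V/Q_w, so Q_w = V/θ_c = 5660/13.8 = 410.1 m³/d.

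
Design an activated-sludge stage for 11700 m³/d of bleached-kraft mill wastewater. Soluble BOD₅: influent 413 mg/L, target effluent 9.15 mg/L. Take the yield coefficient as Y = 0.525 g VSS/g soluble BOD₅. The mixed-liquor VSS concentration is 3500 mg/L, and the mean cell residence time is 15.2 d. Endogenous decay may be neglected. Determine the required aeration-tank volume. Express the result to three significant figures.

V·X = Y·Q·ΔS·θ_c gives V = 0.525 × 11700 × (413 − 9.15) × 15.2 / 3500 = 10773 m³.

V ≈ 10800 m³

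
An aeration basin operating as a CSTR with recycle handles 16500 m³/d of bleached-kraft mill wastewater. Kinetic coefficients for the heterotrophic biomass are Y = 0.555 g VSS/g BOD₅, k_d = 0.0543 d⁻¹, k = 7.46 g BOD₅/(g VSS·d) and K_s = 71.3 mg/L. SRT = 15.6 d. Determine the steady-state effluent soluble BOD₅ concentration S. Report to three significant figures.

S ≈ 2.10 mg/L

Effluent substrate depends only on kinetics and SRT: S = K_s(1 + k_d θ_c) / [θ_c(Yk − k_d) − 1] = 71.3 × (1 + 0.0543 × 15.6) / [15.6 × (0.555 × 7.46 − 0.0543) − 1] = 131.7 / 62.74 = 2.099 mg/L.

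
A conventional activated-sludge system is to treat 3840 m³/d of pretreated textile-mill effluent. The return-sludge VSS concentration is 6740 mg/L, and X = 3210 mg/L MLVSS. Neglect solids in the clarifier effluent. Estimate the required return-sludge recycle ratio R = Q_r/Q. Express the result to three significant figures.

R ≈ 0.909

Solids balance on the clarifier gives (1+R)X = R·X_r, so R = X/(X_r − X) = 3210 / (6740 − 3210) = 0.9093.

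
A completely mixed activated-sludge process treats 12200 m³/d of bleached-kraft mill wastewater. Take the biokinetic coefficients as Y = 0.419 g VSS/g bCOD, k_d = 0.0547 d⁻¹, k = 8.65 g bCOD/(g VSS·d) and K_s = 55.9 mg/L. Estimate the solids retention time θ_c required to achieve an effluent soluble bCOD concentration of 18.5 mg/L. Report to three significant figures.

θ_c ≈ 1.18 d

Specific growth rate at S = 18.5 mg/L: μ = YkS/(K_s+S) = 0.419·8.65·18.5/(55.9+18.5) = 0.9012 d⁻¹.
Then 1/θ_c = μ − k_d = 0.9012 − 0.0547 = 0.8465 d⁻¹, giving θ_c = 1.181 d.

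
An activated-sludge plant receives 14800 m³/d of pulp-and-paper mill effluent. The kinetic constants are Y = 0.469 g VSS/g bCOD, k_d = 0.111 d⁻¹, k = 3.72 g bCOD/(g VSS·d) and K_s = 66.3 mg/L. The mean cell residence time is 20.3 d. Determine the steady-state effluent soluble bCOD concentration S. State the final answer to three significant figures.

From the Monod/SRT balance for a CMAS, S = K_s·(1+k_d θ_c)/[θ_c·(Y k − k_d) − 1] = 66.3 × (1 + 0.111 × 20.3) / [20.3 × (0.469 × 3.72 − 0.111) − 1] = 215.7 / 32.16 = 6.706 mg/L.

S ≈ 6.71 mg/L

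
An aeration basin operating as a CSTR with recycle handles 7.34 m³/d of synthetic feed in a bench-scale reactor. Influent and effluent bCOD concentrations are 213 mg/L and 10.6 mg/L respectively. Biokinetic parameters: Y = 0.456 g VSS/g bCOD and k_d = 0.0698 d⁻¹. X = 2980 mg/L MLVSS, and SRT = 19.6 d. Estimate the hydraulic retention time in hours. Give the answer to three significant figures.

Steady-state biomass mass balance: V·X·(1 + k_d·θ_c) = Y·Q·(S₀ − S)·θ_c, so V = 0.456 × 7.34 × (213 − 10.6) × 19.6 / [2980 × (1 + 0.0698 × 19.6)] = 1.33×10^4 / 7057 = 1.882 m³.
Hydraulic retention time τ = V/Q = 1.882 / 7.34 = 0.2563 d = 6.152 h.

τ ≈ 6.15 h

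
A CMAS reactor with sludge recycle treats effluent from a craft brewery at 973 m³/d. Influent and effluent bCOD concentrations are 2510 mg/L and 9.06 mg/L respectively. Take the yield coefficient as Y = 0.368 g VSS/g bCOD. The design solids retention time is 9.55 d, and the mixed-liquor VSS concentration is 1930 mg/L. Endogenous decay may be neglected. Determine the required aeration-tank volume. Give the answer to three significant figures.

V·X = Y·Q·ΔS·θ_c gives V = 0.368 × 973 × (2510 − 9.06) × 9.55 / 1930 = 4431 m³.

V ≈ 4430 m³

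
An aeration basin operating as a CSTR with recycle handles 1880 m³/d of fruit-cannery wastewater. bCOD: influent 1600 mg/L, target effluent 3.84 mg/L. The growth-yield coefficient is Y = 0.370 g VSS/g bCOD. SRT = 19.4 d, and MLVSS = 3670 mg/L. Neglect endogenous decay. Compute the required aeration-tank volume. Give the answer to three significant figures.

V ≈ 5870 m³

With k_d = 0 the design equation reduces to V = Y Q (S₀−S) θ_c / X = 0.370 × 1880 × (1600 − 3.84) × 19.4 / 3670 = 5869 m³.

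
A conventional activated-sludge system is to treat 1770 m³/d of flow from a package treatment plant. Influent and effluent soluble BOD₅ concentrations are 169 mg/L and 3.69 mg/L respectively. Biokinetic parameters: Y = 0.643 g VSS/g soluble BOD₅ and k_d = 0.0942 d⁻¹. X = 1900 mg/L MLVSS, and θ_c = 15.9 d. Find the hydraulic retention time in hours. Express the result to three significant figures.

τ ≈ 8.55 h

From the SRT design equation V = Y Q (S₀−S) θ_c / [X (1 + k_d θ_c)] = 0.643 × 1770 × (169 − 3.69) × 15.9 / [1900 × (1 + 0.0942 × 15.9)] = 2.99×10^6 / 4746 = 630.3 m³.
HRT = V/Q = 630.3 m³ / 1770 m³·d⁻¹ = 0.3561 d × 24 = 8.547 h.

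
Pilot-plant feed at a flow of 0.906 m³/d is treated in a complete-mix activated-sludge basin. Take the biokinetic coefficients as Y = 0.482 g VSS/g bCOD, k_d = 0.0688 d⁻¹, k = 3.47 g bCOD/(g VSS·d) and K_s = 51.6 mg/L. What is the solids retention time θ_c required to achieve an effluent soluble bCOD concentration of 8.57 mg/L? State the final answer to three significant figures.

θ_c ≈ 5.90 d

Specific growth rate at S = 8.57 mg/L: μ = YkS/(K_s+S) = 0.482·3.47·8.57/(51.6+8.57) = 0.2382 d⁻¹.
θ_c = 1/(μ − k_d) = 1/(0.2382 − 0.0688) = 1/0.1694 = 5.903 d.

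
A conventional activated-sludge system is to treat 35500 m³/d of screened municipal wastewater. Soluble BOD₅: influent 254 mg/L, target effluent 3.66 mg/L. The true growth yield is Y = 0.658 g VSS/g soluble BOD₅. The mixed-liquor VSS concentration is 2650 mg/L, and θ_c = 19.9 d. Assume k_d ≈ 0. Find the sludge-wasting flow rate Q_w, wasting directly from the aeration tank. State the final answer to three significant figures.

Q_w ≈ 2210 m³/d

V·X = Y·Q·ΔS·θ_c gives V = 0.658 × 35500 × (254 − 3.66) × 19.9 / 2650 = 43913 m³.
Wasting from the aeration tank: Q_w = V / θ_c = 43913 / 19.9 = 2207 m³/d.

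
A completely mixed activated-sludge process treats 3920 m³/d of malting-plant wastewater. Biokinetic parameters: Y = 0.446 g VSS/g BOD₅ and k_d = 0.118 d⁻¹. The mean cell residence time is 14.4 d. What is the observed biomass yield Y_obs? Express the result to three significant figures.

Y_obs ≈ 0.165 g VSS/g BOD₅

Correct the yield for decay: Y_obs = Y/(1 + k_d θ_c) = 0.446 / (1 + 0.118 × 14.4) = 0.446 / 2.699 = 0.1652.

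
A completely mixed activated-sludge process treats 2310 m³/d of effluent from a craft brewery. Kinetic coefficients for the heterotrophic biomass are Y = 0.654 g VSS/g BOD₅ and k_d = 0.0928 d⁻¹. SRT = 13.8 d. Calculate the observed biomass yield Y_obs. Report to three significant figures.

Observed yield with endogenous decay: Y_obs = Y / (1 + k_d·θ_c) = 0.654 / (1 + 0.0928 × 13.8) = 0.654 / 2.281 = 0.2868 g VSS/g BOD₅.

Y_obs ≈ 0.287 g VSS/g BOD₅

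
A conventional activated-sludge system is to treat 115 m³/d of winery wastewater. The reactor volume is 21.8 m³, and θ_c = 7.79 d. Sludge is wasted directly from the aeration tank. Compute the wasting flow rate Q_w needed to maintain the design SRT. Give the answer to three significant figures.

For wasting at MLVSS concentration, Q_w = V/θ_c = 21.80/7.79 = 2.798 m³/d.

Q_w ≈ 2.80 m³/d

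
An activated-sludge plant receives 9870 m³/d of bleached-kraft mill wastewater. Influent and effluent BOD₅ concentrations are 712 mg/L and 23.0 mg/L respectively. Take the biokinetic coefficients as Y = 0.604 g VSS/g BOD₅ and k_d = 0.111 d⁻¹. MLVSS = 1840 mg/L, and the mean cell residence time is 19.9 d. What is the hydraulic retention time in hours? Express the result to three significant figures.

τ ≈ 33.7 h

Rearranging the biomass balance for a CMAS with decay, V = Y·Q·ΔS·θ_c / [X·(1+k_d θ_c)] = 0.604 × 9870 × (712 − 23.0) × 19.9 / [1840 × (1 + 0.111 × 19.9)] = 8.17×10^7 / 5904 = 13844 m³.
τ = V/Q = 13844/9870 = 1.403 d, or 33.66 h.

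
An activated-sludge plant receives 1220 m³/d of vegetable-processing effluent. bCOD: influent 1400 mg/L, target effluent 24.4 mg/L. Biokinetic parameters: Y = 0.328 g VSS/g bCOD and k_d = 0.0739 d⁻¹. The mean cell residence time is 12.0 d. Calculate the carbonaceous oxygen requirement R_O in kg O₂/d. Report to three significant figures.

R_O ≈ 1260 kg O₂/d

Correct the yield for decay: Y_obs = Y/(1 + k_d θ_c) = 0.328 / (1 + 0.0739 × 12.0) = 0.328 / 1.887 = 0.1738.
Substrate removed = Q·(S₀ − S) = 1220 m³/d × (1400 − 24.4) g/m³ = 1.68×10^6 g/d = 1678 kg/d.
P_X = Y_obs·Q·(S₀ − S) = 0.1738 × 1678 = 291.7 kg VSS/d.
R_O = Q·(S₀ − S) − 1.42·P_X = 1678 − 1.42 × 291.7 = 1264 kg O₂/d.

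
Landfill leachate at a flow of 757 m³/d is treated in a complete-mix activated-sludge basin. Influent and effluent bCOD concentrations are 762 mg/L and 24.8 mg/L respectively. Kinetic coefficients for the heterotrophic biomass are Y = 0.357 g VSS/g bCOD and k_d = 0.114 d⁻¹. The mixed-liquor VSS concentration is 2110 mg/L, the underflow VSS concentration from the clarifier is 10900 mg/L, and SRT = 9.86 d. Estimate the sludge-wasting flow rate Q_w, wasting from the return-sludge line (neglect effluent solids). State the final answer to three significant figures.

Q_w ≈ 8.61 m³/d

From the SRT design equation V = Y Q (S₀−S) θ_c / [X (1 + k_d θ_c)] = 0.357 × 757 × (762 − 24.8) × 9.86 / [2110 × (1 + 0.114 × 9.86)] = 1.96×10^6 / 4482 = 438.3 m³.
Q_w = (V·X)/(θ_c X_r) = 438.3 × 2110 / (9.86 × 10900) = 8.605 m³/d.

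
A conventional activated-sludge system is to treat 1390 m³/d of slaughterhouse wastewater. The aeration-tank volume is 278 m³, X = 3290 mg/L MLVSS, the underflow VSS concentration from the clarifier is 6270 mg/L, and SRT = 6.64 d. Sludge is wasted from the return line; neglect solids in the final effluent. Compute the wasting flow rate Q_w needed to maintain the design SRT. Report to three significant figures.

Q_w ≈ 22.0 m³/d

Q_w = (V·X)/(θ_c X_r) = 278.0 × 3290 / (6.64 × 6270) = 21.97 m³/d.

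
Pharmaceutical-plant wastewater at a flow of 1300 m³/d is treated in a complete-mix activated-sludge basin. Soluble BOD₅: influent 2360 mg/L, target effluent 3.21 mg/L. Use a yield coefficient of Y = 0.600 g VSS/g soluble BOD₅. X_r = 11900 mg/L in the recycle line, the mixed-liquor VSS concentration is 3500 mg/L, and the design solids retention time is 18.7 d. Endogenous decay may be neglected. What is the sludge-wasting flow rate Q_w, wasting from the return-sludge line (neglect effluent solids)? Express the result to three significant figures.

Q_w ≈ 154 m³/d

With k_d = 0 the design equation reduces to V = Y Q (S₀−S) θ_c / X = 0.600 × 1300 × (2360 − 3.21) × 18.7 / 3500 = 9822 m³.
Wasting from the return line (neglecting effluent solids): Q_w = V·X / (θ_c·X_r) = 9822 × 3500 / (18.7 × 11900) = 154.5 m³/d.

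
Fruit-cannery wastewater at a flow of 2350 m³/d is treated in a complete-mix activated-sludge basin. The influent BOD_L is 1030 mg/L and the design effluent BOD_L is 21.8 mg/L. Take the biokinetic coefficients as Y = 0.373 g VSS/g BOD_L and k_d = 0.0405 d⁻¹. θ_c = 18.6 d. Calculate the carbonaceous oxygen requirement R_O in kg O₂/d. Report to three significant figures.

Y_obs = Y / (1 + k_d θ_c) = 0.373 / (1 + 0.0405 × 18.6) = 0.373 / 1.753 = 0.2127.
ΔS = 1030 − 21.8 = 1008 mg/L, so the substrate removal rate is 2350 × 1008/1000 = 2369 kg BOD_L/d.
Net sludge production P_X = 0.2127 × 2369 = 504.0 kg VSS/d.
Carbonaceous O₂ demand = substrate oxidised − cell-mass equivalent = 2369 − 1.42 × 504.0 = 1654 kg O₂/d.

R_O ≈ 1650 kg O₂/d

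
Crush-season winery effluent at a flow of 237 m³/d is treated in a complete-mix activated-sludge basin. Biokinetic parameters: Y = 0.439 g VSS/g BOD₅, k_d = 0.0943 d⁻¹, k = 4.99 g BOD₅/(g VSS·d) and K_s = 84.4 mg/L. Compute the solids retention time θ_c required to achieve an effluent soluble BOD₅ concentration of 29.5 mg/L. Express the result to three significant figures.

θ_c ≈ 2.11 d

From 1/θ_c = Y·k·S/(K_s + S) − k_d: Y·k·S/(K_s+S) = 0.439 × 4.99 × 29.5 / (84.4 + 29.5) = 0.5674 d⁻¹.
Then 1/θ_c = μ − k_d = 0.5674 − 0.0943 = 0.4731 d⁻¹, giving θ_c = 2.114 d.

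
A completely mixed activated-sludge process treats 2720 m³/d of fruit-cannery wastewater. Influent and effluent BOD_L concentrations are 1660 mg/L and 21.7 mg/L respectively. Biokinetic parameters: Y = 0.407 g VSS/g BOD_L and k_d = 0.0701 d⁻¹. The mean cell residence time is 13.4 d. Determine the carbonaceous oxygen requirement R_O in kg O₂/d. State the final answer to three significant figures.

The observed yield is Y_obs = Y/(1 + k_d·θ_c) = 0.407 / (1 + 0.0701 × 13.4) = 0.407 / 1.939 = 0.2099 g VSS per g BOD_L removed.
Substrate removed = Q·(S₀ − S) = 2720 m³/d × (1660 − 21.7) g/m³ = 4.46×10^6 g/d = 4456 kg/d.
Net sludge production P_X = 0.2099 × 4456 = 935.2 kg VSS/d.
R_O = Q·(S₀ − S) − 1.42·P_X = 4456 − 1.42 × 935.2 = 3128 kg O₂/d.

R_O ≈ 3130 kg O₂/d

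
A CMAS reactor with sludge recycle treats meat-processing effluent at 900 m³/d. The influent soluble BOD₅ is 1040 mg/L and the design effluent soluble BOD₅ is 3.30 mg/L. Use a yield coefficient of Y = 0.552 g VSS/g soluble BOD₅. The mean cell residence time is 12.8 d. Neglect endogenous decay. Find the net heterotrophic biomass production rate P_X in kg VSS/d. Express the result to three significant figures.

P_X ≈ 515 kg VSS/d

With endogenous decay neglected, the observed yield equals the true yield: Y_obs = Y = 0.552 g VSS/g soluble BOD₅.
ΔS = 1040 − 3.30 = 1037 mg/L, so the substrate removal rate is 900 × 1037/1000 = 933.0 kg soluble BOD₅/d.
Biomass produced: P_X = Y_obs·Q·ΔS = 0.5520 × 933.0 ≈ 515.0 kg VSS/d.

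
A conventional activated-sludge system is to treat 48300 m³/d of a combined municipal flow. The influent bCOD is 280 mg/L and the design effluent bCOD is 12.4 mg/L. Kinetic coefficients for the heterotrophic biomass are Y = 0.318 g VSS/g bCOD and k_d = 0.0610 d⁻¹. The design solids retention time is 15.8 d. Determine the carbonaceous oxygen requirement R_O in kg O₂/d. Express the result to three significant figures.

Correct the yield for decay: Y_obs = Y/(1 + k_d θ_c) = 0.318 / (1 + 0.0610 × 15.8) = 0.318 / 1.964 = 0.1619.
Q·(S₀ − S) = 48300 × (280 − 12.4) × 10⁻³ = 12925 kg/d removed.
Net sludge production P_X = 0.1619 × 12925 = 2093 kg VSS/d.
R_O = Q·ΔS − 1.42 P_X = 12925 − 2972 = 9953 kg O₂/d.

R_O ≈ 9950 kg O₂/d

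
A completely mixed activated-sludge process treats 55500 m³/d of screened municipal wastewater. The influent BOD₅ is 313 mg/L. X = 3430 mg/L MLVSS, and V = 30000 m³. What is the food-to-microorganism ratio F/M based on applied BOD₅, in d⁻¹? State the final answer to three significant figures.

F/M ≈ 0.169 d⁻¹

F/M = applied load / biomass = Q·S₀/(V·X) = 55500 × 313 / (30000 × 3430) = 0.1688 d⁻¹.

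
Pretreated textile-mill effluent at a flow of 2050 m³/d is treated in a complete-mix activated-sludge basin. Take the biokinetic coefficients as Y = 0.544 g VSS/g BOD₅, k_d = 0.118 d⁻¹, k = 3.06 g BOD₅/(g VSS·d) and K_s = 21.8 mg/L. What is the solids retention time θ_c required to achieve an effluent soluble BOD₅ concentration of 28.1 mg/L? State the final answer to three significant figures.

Specific growth rate at S = 28.1 mg/L: μ = YkS/(K_s+S) = 0.544·3.06·28.1/(21.8+28.1) = 0.9374 d⁻¹.
1/θ_c = 0.9374 − 0.118 = 0.8194 d⁻¹, so θ_c = 1.220 d.

θ_c ≈ 1.22 d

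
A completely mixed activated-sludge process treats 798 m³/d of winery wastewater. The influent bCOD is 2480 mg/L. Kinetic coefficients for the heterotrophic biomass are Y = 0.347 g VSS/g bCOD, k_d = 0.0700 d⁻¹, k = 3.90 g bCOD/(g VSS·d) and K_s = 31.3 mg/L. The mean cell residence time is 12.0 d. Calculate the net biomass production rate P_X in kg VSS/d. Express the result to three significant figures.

From the Monod/SRT balance for a CMAS, S = K_s·(1+k_d θ_c)/[θ_c·(Y k − k_d) − 1] = 31.3 × (1 + 0.0700 × 12.0) / [12.0 × (0.347 × 3.90 − 0.0700) − 1] = 57.59 / 14.40 = 4.000 mg/L.
Correct the yield for decay: Y_obs = Y/(1 + k_d θ_c) = 0.347 / (1 + 0.0700 × 12.0) = 0.347 / 1.840 = 0.1886.
Q·(S₀ − S) = 798 × (2480 − 4.00) × 10⁻³ = 1976 kg/d removed.
So the net sludge growth is P_X = 0.1886 × 1976 = 372.6 kg VSS/d.

P_X ≈ 373 kg VSS/d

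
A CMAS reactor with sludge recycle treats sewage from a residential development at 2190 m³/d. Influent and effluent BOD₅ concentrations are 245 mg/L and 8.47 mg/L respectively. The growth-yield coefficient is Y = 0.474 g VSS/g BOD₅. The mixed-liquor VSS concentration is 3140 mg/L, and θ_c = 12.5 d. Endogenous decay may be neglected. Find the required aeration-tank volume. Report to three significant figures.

V ≈ 977 m³

Biomass mass balance (decay neglected): V·X = Y·Q·(S₀ − S)·θ_c, so V = 0.474 × 2190 × (245 − 8.47) × 12.5 / 3140 = 977.4 m³.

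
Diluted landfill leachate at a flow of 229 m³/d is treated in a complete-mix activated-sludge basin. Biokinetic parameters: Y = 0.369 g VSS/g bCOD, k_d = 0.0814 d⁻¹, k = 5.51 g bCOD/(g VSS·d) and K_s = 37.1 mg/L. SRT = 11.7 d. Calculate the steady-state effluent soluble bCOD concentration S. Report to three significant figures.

S ≈ 3.32 mg/L

From the Monod/SRT balance for a CMAS, S = K_s·(1+k_d θ_c)/[θ_c·(Y k − k_d) − 1] = 37.1 × (1 + 0.0814 × 11.7) / [11.7 × (0.369 × 5.51 − 0.0814) − 1] = 72.43 / 21.84 = 3.317 mg/L.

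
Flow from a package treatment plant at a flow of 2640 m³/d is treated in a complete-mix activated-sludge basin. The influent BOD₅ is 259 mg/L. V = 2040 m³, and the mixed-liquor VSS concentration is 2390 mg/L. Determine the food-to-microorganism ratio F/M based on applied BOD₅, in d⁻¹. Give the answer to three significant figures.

F/M ≈ 0.140 d⁻¹

Food-to-microorganism ratio F/M = Q S₀ / (V X) = 2640 × 259 / (2040 × 2390) = 0.1402 d⁻¹.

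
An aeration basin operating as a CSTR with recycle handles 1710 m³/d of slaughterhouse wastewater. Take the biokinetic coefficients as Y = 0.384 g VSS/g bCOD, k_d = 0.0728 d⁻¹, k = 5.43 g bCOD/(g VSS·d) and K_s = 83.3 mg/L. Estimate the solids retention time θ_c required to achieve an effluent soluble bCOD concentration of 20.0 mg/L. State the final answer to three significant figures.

θ_c ≈ 3.02 d

From 1/θ_c = Y·k·S/(K_s + S) − k_d: Y·k·S/(K_s+S) = 0.384 × 5.43 × 20.0 / (83.3 + 20.0) = 0.4037 d⁻¹.
θ_c = 1/(μ − k_d) = 1/(0.4037 − 0.0728) = 1/0.3309 = 3.022 d.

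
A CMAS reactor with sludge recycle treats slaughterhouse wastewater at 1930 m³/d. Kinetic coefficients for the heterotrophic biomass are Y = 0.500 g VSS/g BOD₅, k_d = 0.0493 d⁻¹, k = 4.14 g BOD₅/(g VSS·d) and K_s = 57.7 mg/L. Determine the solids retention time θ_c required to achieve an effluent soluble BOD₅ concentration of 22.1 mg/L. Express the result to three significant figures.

θ_c ≈ 1.91 d

Specific growth rate at S = 22.1 mg/L: μ = YkS/(K_s+S) = 0.500·4.14·22.1/(57.7+22.1) = 0.5733 d⁻¹.
θ_c = 1/(μ − k_d) = 1/(0.5733 − 0.0493) = 1/0.5240 = 1.909 d.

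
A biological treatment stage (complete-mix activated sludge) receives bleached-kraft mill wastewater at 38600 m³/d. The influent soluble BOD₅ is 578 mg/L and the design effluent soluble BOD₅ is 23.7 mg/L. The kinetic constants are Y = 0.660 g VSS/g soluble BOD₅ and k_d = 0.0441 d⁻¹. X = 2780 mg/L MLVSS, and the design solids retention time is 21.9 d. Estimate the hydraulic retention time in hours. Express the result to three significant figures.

τ ≈ 35.2 h

Steady-state biomass mass balance: V·X·(1 + k_d·θ_c) = Y·Q·(S₀ − S)·θ_c, so V = 0.660 × 38600 × (578 − 23.7) × 21.9 / [2780 × (1 + 0.0441 × 21.9)] = 3.09×10^8 / 5465 = 56590 m³.
HRT = V/Q = 56590 m³ / 38600 m³·d⁻¹ = 1.466 d × 24 = 35.19 h.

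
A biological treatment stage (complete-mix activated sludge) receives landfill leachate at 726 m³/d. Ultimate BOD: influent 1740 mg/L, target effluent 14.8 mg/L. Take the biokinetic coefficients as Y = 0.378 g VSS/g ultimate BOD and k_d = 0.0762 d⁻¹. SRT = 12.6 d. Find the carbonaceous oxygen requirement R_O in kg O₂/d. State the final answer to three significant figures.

R_O ≈ 910 kg O₂/d

The observed yield is Y_obs = Y/(1 + k_d·θ_c) = 0.378 / (1 + 0.0762 × 12.6) = 0.378 / 1.960 = 0.1928 g VSS per g ultimate BOD removed.
Substrate removed = Q·(S₀ − S) = 726 m³/d × (1740 − 14.8) g/m³ = 1.25×10^6 g/d = 1252 kg/d.
P_X = Y_obs·Q·(S₀ − S) = 0.1928 × 1252 = 241.5 kg VSS/d.
Carbonaceous O₂ demand = substrate oxidised − cell-mass equivalent = 1252 − 1.42 × 241.5 = 909.5 kg O₂/d.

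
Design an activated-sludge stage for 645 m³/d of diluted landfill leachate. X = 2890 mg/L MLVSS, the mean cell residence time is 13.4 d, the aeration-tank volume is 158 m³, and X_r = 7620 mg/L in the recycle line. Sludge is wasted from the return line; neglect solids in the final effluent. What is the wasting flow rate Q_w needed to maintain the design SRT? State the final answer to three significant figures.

θ_c = V·X/(Q_w·X_r) when wasting from the recycle, so Q_w = V·X/(θ_c·X_r) = 158.0 × 2890 / (13.4 × 7620) = 4.472 m³/d.

Q_w ≈ 4.47 m³/d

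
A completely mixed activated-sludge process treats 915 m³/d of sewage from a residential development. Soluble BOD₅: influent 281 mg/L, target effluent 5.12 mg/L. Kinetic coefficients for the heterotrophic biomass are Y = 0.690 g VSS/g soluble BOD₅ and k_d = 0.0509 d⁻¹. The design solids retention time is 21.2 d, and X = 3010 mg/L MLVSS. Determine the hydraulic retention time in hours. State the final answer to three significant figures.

Rearranging the biomass balance for a CMAS with decay, V = Y·Q·ΔS·θ_c / [X·(1+k_d θ_c)] = 0.690 × 915 × (281 − 5.12) × 21.2 / [3010 × (1 + 0.0509 × 21.2)] = 3.69×10^6 / 6258 = 590.0 m³.
Hydraulic retention time τ = V/Q = 590.0 / 915 = 0.6449 d = 15.48 h.

τ ≈ 15.5 h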